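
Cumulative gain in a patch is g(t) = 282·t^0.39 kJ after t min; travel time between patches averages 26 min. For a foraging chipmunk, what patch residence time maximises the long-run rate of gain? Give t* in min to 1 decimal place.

16.6 min

Maximise g(t)/(T+t): set derivative to zero → g'(t)(T+t) = g(t).
g'(t) = 0.39·282·t^-0.61. Setting 0.39·282·t^-0.61 = 282·t^0.39/(26+t) gives 0.39(26+t) = t, so 0.61·t = 0.39×26.
t* = 0.39×26/0.61 = 16.62 min.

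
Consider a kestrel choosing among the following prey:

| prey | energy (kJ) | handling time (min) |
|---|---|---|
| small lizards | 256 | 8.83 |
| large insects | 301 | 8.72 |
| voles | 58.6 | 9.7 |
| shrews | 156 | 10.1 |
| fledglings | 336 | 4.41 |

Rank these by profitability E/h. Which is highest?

fledglings

Profitability E/h (kJ/min): small lizards = 256/8.83 = 29, large insects = 301/8.72 = 34.5, voles = 58.6/9.7 = 6.04, shrews = 156/10.1 = 15.4, fledglings = 336/4.41 = 76.2.
Ranked: fledglings > large insects > small lizards > shrews > voles.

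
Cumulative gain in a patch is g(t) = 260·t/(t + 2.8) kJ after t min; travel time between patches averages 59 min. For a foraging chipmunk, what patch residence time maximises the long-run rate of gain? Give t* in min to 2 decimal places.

Maximise g(t)/(T+t): set derivative to zero → g'(t)(T+t) = g(t).
g'(t) = 260·2.8/(t + 2.8)². Setting 260·2.8/(t+2.8)² = 260t/[(t+2.8)(59+t)] gives 2.8(59+t) = t(t+2.8), so t² = 2.8×59 = 165.2.
t* = √165.2 = 12.85 min.

12.85 min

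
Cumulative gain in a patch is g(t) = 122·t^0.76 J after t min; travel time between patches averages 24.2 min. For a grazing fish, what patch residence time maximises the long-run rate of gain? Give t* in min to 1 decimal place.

76.6 min

By the marginal value theorem, leave when the instantaneous gain rate g'(t) equals the habitat-wide average g(t)/(T + t).
g'(t) = 0.76·122·t^-0.24. Setting 0.76·122·t^-0.24 = 122·t^0.76/(24.2+t) gives 0.76(24.2+t) = t, so 0.24·t = 0.76×24.2.
t* = 0.76×24.2/0.24 = 76.63 min.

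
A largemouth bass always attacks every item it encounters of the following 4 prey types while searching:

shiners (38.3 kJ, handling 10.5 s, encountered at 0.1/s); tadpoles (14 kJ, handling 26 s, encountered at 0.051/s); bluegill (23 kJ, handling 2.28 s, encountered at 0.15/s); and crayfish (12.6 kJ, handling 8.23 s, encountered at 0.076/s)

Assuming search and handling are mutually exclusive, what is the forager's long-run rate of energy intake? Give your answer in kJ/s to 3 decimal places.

R = (0.1×38.3 + 0.051×14 + 0.15×23 + 0.076×12.6) / (1 + 0.1×10.5 + 0.051×26 + 0.15×2.28 + 0.076×8.23) = 8.952/4.343 = 2.061 kJ/s.

2.061 kJ/s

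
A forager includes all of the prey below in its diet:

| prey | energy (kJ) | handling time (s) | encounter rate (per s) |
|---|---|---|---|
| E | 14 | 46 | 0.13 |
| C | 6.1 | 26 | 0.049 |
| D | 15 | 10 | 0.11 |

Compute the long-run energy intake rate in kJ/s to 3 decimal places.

Energy encountered per unit search time: 0.13×14 + 0.049×6.1 + 0.11×15 = 3.769 kJ/s.
Handling time per unit search time: 0.13×46 + 0.049×26 + 0.11×10 = 8.354.
Rate = 3.769/(1 + 8.354) = 0.4029 kJ/s.

0.403 kJ/s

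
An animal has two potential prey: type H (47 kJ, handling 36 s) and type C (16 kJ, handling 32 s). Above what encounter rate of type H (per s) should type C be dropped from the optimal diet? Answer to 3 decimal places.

0.017 per s

At the threshold, the rate on type H alone equals the profitability of type C: λ·47/(1 + λ·36) = 16/32 = 0.5.
Rearranging, λ(47 − 0.5×36) = 0.5, so λ = 0.5/29 = 0.01724 per s.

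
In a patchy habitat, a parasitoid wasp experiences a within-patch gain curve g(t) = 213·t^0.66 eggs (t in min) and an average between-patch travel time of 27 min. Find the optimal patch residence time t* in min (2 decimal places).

52.41 min

Maximise g(t)/(T+t): set derivative to zero → g'(t)(T+t) = g(t).
g'(t) = 0.66·213·t^-0.34. Setting 0.66·213·t^-0.34 = 213·t^0.66/(27+t) gives 0.66(27+t) = t, so 0.34·t = 0.66×27.
t* = 0.66×27/0.34 = 52.41 min.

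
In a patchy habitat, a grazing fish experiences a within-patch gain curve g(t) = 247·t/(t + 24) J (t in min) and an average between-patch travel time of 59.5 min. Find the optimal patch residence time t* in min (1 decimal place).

Maximise g(t)/(T+t): set derivative to zero → g'(t)(T+t) = g(t).
g'(t) = 247·24/(t + 24)². Setting 247·24/(t+24)² = 247t/[(t+24)(59.5+t)] gives 24(59.5+t) = t(t+24), so t² = 24×59.5 = 1428.
t* = √1428 = 37.79 min.

37.8 min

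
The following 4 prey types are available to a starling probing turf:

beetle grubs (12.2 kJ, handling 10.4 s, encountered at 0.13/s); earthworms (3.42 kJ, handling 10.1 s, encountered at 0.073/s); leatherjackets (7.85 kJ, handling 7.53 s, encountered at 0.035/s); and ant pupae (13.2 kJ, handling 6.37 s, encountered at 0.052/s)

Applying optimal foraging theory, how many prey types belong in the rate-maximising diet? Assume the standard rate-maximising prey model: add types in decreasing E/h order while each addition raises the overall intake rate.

3

Rank by E/h (kJ/s): ant pupae 2.07, beetle grubs 1.17, leatherjackets 1.04, earthworms 0.339. Include each in turn until the next type's E/h falls below the running intake rate.
Rate on top 1: 0.5156. beetle grubs: 1.17 > 0.5156 → include.
Rate on top 2: 0.8469. leatherjackets: 1.04 > 0.8469 → include.
Rate on top 3: 0.8644. earthworms: 0.339 < 0.8644 → exclude; stop.
Optimal diet: ant pupae, beetle grubs, leatherjackets — 3 of 4 types.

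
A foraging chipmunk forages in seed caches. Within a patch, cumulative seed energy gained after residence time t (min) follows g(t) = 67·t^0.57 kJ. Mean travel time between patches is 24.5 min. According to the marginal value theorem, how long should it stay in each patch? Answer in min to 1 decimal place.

Maximise g(t)/(T+t): set derivative to zero → g'(t)(T+t) = g(t).
g'(t) = 0.57·67·t^-0.43. Setting 0.57·67·t^-0.43 = 67·t^0.57/(24.5+t) gives 0.57(24.5+t) = t, so 0.43·t = 0.57×24.5.
t* = 0.57×24.5/0.43 = 32.48 min.

32.5 min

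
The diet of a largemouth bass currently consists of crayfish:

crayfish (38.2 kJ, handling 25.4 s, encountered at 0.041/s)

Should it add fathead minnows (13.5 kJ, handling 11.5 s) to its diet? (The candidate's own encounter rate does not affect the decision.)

Yes

Intake rate on the current diet: R = (0.041×38.2) / (1 + 0.041×25.4) = 1.566/2.041 = 0.7672 kJ/s.
fathead minnows: E/h = 13.5/11.5 = 1.174 kJ/s.
1.174 > 0.7672, so adding fathead minnows raises the average — include it.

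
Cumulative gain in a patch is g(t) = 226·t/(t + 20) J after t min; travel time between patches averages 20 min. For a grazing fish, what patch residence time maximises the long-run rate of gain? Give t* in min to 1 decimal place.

Maximise g(t)/(T+t): set derivative to zero → g'(t)(T+t) = g(t).
g'(t) = 226·20/(t + 20)². Setting 226·20/(t+20)² = 226t/[(t+20)(20+t)] gives 20(20+t) = t(t+20), so t² = 20×20 = 400.
t* = √400 = 20 min.

20.0 min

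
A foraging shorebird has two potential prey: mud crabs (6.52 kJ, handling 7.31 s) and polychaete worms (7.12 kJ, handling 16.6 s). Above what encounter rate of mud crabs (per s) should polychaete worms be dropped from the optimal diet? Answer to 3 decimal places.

At the threshold, the rate on mud crabs alone equals the profitability of polychaete worms: λ·6.52/(1 + λ·7.31) = 7.12/16.6 = 0.4289.
Rearranging, λ(6.52 − 0.4289×7.31) = 0.4289, so λ = 0.4289/3.385 = 0.1267 per s.

0.127 per s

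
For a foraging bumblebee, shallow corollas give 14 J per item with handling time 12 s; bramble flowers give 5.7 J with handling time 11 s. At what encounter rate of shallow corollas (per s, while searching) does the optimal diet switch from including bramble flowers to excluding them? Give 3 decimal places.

0.067 per s

The zero-one rule: include bramble flowers iff E₂/h₂ > λE₁/(1+λh₁). Equality gives the switch point.
λE₁h₂ = E₂ + λE₂h₁ ⇒ λ = E₂/(E₁h₂ − E₂h₁) = 5.7/(154 − 68.4) = 0.06659 per s.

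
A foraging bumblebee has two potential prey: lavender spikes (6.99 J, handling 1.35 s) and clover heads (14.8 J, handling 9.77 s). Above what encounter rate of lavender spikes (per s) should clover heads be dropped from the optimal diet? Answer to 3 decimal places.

The zero-one rule: include clover heads iff E₂/h₂ > λE₁/(1+λh₁). Equality gives the switch point.
λE₁h₂ = E₂ + λE₂h₁ ⇒ λ = E₂/(E₁h₂ − E₂h₁) = 14.8/(68.29 − 19.98) = 0.3063 per s.

0.306 per s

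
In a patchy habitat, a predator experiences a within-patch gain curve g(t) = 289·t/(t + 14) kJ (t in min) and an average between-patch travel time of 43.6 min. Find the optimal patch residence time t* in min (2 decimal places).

24.71 min

By the marginal value theorem, leave when the instantaneous gain rate g'(t) equals the habitat-wide average g(t)/(T + t).
g'(t) = 289·14/(t + 14)². Setting 289·14/(t+14)² = 289t/[(t+14)(43.6+t)] gives 14(43.6+t) = t(t+14), so t² = 14×43.6 = 610.4.
t* = √610.4 = 24.71 min.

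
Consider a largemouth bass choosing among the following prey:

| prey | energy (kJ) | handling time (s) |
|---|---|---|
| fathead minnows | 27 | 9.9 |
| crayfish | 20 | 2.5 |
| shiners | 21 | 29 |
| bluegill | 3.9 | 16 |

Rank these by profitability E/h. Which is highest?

crayfish

Profitability E/h (kJ/s): fathead minnows = 27/9.9 = 2.73, crayfish = 20/2.5 = 8, shiners = 21/29 = 0.724, bluegill = 3.9/16 = 0.244.
Ranked: crayfish > fathead minnows > shiners > bluegill.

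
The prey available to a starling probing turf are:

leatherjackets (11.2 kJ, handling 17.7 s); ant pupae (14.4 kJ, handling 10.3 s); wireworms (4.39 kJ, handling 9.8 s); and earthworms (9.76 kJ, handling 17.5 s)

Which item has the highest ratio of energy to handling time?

ant pupae

In descending order of E/h:
ant pupae: 14.4/10.3 = 1.4 kJ/s
leatherjackets: 11.2/17.7 = 0.633 kJ/s
earthworms: 9.76/17.5 = 0.558 kJ/s
wireworms: 4.39/9.8 = 0.448 kJ/s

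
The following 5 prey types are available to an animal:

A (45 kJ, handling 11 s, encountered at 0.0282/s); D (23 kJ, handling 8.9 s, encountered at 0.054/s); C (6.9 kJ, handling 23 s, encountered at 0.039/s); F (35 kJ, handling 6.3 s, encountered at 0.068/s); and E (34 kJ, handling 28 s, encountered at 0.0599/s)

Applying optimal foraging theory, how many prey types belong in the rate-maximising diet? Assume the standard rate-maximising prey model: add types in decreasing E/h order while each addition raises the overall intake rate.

3

Rank by E/h (kJ/s): F 5.56, A 4.09, D 2.58, E 1.21, C 0.3. Include each in turn until the next type's E/h falls below the running intake rate.
Rate on top 1: 1.666. A: 4.09 > 1.666 → include.
Rate on top 2: 2.099. D: 2.58 > 2.099 → include.
Rate on top 3: 2.204. E: 1.21 < 2.204 → exclude; stop.
Optimal diet: F, A, D — 3 of 5 types.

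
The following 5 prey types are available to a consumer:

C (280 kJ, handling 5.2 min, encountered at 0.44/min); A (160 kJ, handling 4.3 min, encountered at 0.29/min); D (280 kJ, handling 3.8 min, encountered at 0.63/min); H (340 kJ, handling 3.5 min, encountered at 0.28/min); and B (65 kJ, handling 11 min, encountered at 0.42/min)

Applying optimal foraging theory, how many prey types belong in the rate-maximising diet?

2

Profitabilities (E/h, kJ/min): H 97.1, D 73.7, C 53.8, A 37.2, B 5.91. Add prey in this order while the next type's profitability exceeds the intake rate on those already taken.
Rate on top 1: 48.08. D: 73.7 > 48.08 → include.
Rate on top 2: 62.09. C: 53.8 < 62.09 → exclude; stop.
Optimal diet: H, D — 2 of 5 types.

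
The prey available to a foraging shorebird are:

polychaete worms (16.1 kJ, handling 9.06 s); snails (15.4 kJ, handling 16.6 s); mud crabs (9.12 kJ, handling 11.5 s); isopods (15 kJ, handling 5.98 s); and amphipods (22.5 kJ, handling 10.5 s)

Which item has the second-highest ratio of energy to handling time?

In descending order of E/h:
isopods: 15/5.98 = 2.51 kJ/s
amphipods: 22.5/10.5 = 2.14 kJ/s
polychaete worms: 16.1/9.06 = 1.78 kJ/s
snails: 15.4/16.6 = 0.928 kJ/s
mud crabs: 9.12/11.5 = 0.793 kJ/s

amphipods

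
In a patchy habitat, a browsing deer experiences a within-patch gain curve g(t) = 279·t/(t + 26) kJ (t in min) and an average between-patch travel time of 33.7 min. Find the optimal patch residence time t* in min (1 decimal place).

29.6 min

Optimal t* satisfies g'(t*) = g(t*)/(T + t*).
g'(t) = 279·26/(t + 26)². Setting 279·26/(t+26)² = 279t/[(t+26)(33.7+t)] gives 26(33.7+t) = t(t+26), so t² = 26×33.7 = 876.2.
t* = √876.2 = 29.6 min.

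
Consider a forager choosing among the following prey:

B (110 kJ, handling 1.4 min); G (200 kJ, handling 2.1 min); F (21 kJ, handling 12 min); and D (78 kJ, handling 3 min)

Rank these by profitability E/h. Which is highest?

G

Profitability E/h (kJ/min): B = 110/1.4 = 78.6, G = 200/2.1 = 95.2, F = 21/12 = 1.75, D = 78/3 = 26.
Ranked: G > B > D > F.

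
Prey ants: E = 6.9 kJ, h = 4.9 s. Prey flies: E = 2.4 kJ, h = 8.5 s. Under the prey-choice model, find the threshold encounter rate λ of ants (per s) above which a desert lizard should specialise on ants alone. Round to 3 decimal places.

0.051 per s

Drop flies once their profitability E₂/h₂ falls below the rate achievable on ants alone: E₂/h₂ = λE₁/(1 + λh₁).
Solve for λ: λE₁h₂ = E₂(1 + λh₁) → λ(E₁h₂ − E₂h₁) = E₂ → λ = E₂/(E₁h₂ − E₂h₁).
λ = 2.4/(6.9×8.5 − 2.4×4.9) = 2.4/46.89 = 0.05118 per s.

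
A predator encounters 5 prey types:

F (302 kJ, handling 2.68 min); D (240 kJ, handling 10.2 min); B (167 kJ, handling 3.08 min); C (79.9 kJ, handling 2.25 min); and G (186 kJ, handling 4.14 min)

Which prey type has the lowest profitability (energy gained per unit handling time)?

D

Profitability E/h (kJ/min): F = 302/2.68 = 113, D = 240/10.2 = 23.5, B = 167/3.08 = 54.2, C = 79.9/2.25 = 35.5, G = 186/4.14 = 44.9.
Ranked: F > B > G > C > D.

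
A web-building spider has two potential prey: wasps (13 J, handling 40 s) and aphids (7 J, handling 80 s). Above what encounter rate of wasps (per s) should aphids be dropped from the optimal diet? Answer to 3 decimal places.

Drop aphids once their profitability E₂/h₂ falls below the rate achievable on wasps alone: E₂/h₂ = λE₁/(1 + λh₁).
Solve for λ: λE₁h₂ = E₂(1 + λh₁) → λ(E₁h₂ − E₂h₁) = E₂ → λ = E₂/(E₁h₂ − E₂h₁).
λ = 7/(13×80 − 7×40) = 7/760 = 0.009211 per s.

0.009 per s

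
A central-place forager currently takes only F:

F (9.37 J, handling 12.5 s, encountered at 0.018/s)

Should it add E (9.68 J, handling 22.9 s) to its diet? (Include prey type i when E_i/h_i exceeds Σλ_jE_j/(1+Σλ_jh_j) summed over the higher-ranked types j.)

Yes

On F alone, R = ΣλE/(1+Σλh) = 0.1687/1.225 = 0.1377 J/s.
Profitability of E: 9.68/22.9 = 0.4227 J/s.
0.4227 > 0.1377, so adding E raises the average — include it.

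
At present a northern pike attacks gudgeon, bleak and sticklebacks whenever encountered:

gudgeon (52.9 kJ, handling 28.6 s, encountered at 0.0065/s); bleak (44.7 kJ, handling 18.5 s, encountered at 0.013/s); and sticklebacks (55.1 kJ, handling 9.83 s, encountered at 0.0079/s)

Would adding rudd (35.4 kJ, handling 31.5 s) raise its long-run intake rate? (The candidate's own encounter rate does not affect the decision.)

Yes

On gudgeon, bleak and sticklebacks alone, R = ΣλE/(1+Σλh) = 1.36/1.504 = 0.9044 kJ/s.
rudd: E/h = 35.4/31.5 = 1.124 kJ/s.
1.124 > 0.9044, so adding rudd raises the average — include it.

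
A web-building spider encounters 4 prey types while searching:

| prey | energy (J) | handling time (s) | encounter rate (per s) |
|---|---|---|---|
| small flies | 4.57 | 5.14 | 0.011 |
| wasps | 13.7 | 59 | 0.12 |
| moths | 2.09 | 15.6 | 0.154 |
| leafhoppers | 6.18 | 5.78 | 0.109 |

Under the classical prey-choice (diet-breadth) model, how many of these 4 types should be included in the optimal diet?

E/h in descending order: leafhoppers 1.07, small flies 0.889, wasps 0.232, moths 0.134 J/s. The optimal diet is the largest prefix of this list for which every included type satisfies E_i/h_i > R on the types above it.
Rate on top 1: 0.4133. small flies: 0.889 > 0.4133 → include.
Rate on top 2: 0.4292. wasps: 0.232 < 0.4292 → exclude; stop.
Optimal diet: leafhoppers, small flies — 2 of 4 types.

2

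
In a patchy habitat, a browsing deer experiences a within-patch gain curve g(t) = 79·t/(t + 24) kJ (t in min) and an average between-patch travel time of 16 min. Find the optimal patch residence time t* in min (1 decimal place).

By the marginal value theorem, leave when the instantaneous gain rate g'(t) equals the habitat-wide average g(t)/(T + t).
g'(t) = 79·24/(t + 24)². Setting 79·24/(t+24)² = 79t/[(t+24)(16+t)] gives 24(16+t) = t(t+24), so t² = 24×16 = 384.
t* = √384 = 19.6 min.

19.6 min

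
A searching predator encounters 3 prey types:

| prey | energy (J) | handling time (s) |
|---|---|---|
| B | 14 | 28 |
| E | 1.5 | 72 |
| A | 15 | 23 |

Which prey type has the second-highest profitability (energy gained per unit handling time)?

B

Profitability E/h (J/s): B = 14/28 = 0.5, E = 1.5/72 = 0.0208, A = 15/23 = 0.652.
Ranked: A > B > E.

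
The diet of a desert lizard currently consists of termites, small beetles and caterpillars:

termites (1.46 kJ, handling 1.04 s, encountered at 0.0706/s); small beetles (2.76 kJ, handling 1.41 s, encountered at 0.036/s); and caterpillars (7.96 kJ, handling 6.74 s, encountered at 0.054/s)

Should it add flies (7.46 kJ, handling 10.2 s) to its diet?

Yes

On termites, small beetles and caterpillars alone, R = ΣλE/(1+Σλh) = 0.6323/1.488 = 0.4249 kJ/s.
flies: E/h = 7.46/10.2 = 0.7314 kJ/s.
Since 0.7314 > R, including flies increases the long-run rate.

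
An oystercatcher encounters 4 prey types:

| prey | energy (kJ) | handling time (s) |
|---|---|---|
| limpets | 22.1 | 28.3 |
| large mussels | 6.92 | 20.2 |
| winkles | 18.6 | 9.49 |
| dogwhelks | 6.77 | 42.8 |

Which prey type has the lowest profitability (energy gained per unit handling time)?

dogwhelks

In descending order of E/h:
winkles: 18.6/9.49 = 1.96 kJ/s
limpets: 22.1/28.3 = 0.781 kJ/s
large mussels: 6.92/20.2 = 0.343 kJ/s
dogwhelks: 6.77/42.8 = 0.158 kJ/s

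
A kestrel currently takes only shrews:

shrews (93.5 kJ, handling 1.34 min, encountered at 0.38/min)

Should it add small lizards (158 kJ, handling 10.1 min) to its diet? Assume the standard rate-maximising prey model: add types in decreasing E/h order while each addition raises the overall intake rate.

On shrews alone, R = ΣλE/(1+Σλh) = 35.53/1.509 = 23.54 kJ/min.
Profitability of small lizards: 158/10.1 = 15.64 kJ/min.
Since 15.64 < R, time spent handling small lizards is better spent searching.

No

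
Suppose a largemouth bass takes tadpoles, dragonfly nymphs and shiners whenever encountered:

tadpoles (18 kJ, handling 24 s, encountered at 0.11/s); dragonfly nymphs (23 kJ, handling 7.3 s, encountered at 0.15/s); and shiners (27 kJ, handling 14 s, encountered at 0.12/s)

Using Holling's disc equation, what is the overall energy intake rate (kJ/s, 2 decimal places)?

1.35 kJ/s

R = (0.11×18 + 0.15×23 + 0.12×27) / (1 + 0.11×24 + 0.15×7.3 + 0.12×14) = 8.67/6.415 = 1.352 kJ/s.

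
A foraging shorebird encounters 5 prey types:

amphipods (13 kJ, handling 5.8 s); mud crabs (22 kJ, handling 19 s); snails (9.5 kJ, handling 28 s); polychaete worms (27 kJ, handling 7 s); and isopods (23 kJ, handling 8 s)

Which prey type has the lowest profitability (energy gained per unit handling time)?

snails

Profitability E/h (kJ/s): amphipods = 13/5.8 = 2.24, mud crabs = 22/19 = 1.16, snails = 9.5/28 = 0.339, polychaete worms = 27/7 = 3.86, isopods = 23/8 = 2.88.
Ranked: polychaete worms > isopods > amphipods > mud crabs > snails.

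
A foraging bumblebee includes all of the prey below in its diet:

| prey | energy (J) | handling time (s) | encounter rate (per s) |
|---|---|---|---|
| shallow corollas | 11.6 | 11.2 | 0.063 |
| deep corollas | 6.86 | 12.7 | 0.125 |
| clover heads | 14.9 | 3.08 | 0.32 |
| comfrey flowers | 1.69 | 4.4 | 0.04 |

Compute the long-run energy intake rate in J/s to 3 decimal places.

R = Σλ_iE_i / (1 + Σλ_ih_i)
Numerator: 0.063×11.6 + 0.125×6.86 + 0.32×14.9 + 0.04×1.69 = 6.424
Denominator: 1 + 0.063×11.2 + 0.125×12.7 + 0.32×3.08 + 0.04×4.4 = 4.455
R = 6.424/4.455 = 1.442 J/s

1.442 J/s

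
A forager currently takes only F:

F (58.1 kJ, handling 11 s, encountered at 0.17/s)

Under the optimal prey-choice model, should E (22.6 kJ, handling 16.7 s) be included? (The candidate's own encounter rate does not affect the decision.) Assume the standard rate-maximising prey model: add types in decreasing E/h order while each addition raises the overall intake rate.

No

On F alone, R = ΣλE/(1+Σλh) = 9.877/2.87 = 3.441 kJ/s.
E: E/h = 22.6/16.7 = 1.353 kJ/s.
1.353 < 3.441, so adding E would lower the average — exclude it.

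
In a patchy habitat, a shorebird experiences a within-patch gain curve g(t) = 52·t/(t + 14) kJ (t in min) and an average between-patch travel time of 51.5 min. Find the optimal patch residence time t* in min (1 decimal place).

26.9 min

Maximise g(t)/(T+t): set derivative to zero → g'(t)(T+t) = g(t).
g'(t) = 52·14/(t + 14)². Setting 52·14/(t+14)² = 52t/[(t+14)(51.5+t)] gives 14(51.5+t) = t(t+14), so t² = 14×51.5 = 721.
t* = √721 = 26.85 min.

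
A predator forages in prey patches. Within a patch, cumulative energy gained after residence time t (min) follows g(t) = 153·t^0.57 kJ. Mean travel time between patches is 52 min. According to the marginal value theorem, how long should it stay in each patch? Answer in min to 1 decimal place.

Maximise g(t)/(T+t): set derivative to zero → g'(t)(T+t) = g(t).
g'(t) = 0.57·153·t^-0.43. Setting 0.57·153·t^-0.43 = 153·t^0.57/(52+t) gives 0.57(52+t) = t, so 0.43·t = 0.57×52.
t* = 0.57×52/0.43 = 68.93 min.

68.9 min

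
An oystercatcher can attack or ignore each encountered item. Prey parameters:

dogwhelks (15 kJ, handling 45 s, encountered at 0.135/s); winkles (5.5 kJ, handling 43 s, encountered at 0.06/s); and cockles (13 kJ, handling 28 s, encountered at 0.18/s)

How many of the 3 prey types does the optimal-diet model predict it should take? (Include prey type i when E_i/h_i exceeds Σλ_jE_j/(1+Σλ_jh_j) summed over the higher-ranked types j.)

Profitabilities (E/h, kJ/s): cockles 0.464, dogwhelks 0.333, winkles 0.128. Add prey in this order while the next type's profitability exceeds the intake rate on those already taken.
Rate on top 1: 0.3874. dogwhelks: 0.333 < 0.3874 → exclude; stop.
Optimal diet: cockles — 1 of 3 types.

1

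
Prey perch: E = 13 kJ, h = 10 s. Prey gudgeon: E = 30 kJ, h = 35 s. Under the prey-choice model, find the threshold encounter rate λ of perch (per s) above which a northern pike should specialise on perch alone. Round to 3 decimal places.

0.194 per s

At the threshold, the rate on perch alone equals the profitability of gudgeon: λ·13/(1 + λ·10) = 30/35 = 0.8571.
Rearranging, λ(13 − 0.8571×10) = 0.8571, so λ = 0.8571/4.429 = 0.1935 per s.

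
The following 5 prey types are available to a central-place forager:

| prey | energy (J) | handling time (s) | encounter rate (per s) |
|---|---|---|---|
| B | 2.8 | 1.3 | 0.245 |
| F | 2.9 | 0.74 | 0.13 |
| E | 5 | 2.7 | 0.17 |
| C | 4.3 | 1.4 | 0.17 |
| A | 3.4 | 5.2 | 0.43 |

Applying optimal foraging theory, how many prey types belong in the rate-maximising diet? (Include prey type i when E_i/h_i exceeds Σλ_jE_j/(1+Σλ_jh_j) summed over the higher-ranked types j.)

E/h in descending order: F 3.92, C 3.07, B 2.15, E 1.85, A 0.654 J/s. The optimal diet is the largest prefix of this list for which every included type satisfies E_i/h_i > R on the types above it.
Rate on top 1: 0.3439. C: 3.07 > 0.3439 → include.
Rate on top 2: 0.8305. B: 2.15 > 0.8305 → include.
Rate on top 3: 1.085. E: 1.85 > 1.085 → include.
Rate on top 4: 1.252. A: 0.654 < 1.252 → exclude; stop.
Optimal diet: F, C, B, E — 4 of 5 types.

4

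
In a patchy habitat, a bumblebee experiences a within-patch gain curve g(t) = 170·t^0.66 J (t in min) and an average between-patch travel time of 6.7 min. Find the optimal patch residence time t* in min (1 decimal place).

13.0 min

By the marginal value theorem, leave when the instantaneous gain rate g'(t) equals the habitat-wide average g(t)/(T + t).
g'(t) = 0.66·170·t^-0.34. Setting 0.66·170·t^-0.34 = 170·t^0.66/(6.7+t) gives 0.66(6.7+t) = t, so 0.34·t = 0.66×6.7.
t* = 0.66×6.7/0.34 = 13.01 min.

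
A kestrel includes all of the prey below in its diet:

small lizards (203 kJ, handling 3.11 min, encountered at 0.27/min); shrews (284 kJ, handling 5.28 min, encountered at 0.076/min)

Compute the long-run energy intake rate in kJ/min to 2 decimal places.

34.09 kJ/min

R = (0.27×203 + 0.076×284) / (1 + 0.27×3.11 + 0.076×5.28) = 76.39/2.241 = 34.09 kJ/min.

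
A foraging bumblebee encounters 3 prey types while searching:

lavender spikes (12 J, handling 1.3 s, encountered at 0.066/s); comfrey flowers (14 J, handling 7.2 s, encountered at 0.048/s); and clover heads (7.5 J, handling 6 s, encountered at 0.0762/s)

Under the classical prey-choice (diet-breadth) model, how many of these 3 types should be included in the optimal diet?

Rank by E/h (J/s): lavender spikes 9.23, comfrey flowers 1.94, clover heads 1.25. Include each in turn until the next type's E/h falls below the running intake rate.
Rate on top 1: 0.7294. comfrey flowers: 1.94 > 0.7294 → include.
Rate on top 2: 1.023. clover heads: 1.25 > 1.023 → include.
Optimal diet: lavender spikes, comfrey flowers, clover heads — 3 of 3 types.

3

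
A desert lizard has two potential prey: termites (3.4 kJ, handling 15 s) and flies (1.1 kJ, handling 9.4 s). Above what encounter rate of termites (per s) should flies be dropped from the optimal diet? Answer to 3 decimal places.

0.071 per s

At the threshold, the rate on termites alone equals the profitability of flies: λ·3.4/(1 + λ·15) = 1.1/9.4 = 0.117.
Rearranging, λ(3.4 − 0.117×15) = 0.117, so λ = 0.117/1.645 = 0.07115 per s.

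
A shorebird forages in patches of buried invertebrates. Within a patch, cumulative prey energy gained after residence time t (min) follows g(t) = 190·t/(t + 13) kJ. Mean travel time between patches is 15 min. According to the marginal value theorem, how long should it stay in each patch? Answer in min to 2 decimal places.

13.96 min

By the marginal value theorem, leave when the instantaneous gain rate g'(t) equals the habitat-wide average g(t)/(T + t).
g'(t) = 190·13/(t + 13)². Setting 190·13/(t+13)² = 190t/[(t+13)(15+t)] gives 13(15+t) = t(t+13), so t² = 13×15 = 195.
t* = √195 = 13.96 min.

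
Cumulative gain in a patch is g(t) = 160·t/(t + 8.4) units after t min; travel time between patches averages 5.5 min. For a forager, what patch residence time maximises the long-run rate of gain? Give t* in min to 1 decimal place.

Optimal t* satisfies g'(t*) = g(t*)/(T + t*).
g'(t) = 160·8.4/(t + 8.4)². Setting 160·8.4/(t+8.4)² = 160t/[(t+8.4)(5.5+t)] gives 8.4(5.5+t) = t(t+8.4), so t² = 8.4×5.5 = 46.2.
t* = √46.2 = 6.797 min.

6.8 min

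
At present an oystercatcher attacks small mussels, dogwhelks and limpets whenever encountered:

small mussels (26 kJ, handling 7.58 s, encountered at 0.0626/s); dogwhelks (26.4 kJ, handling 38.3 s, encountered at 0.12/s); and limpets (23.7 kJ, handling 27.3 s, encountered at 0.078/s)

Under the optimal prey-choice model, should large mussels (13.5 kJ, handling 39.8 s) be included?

Intake rate on the current diet: R = (0.0626×26 + 0.12×26.4 + 0.078×23.7) / (1 + 0.0626×7.58 + 0.12×38.3 + 0.078×27.3) = 6.644/8.2 = 0.8103 kJ/s.
large mussels: E/h = 13.5/39.8 = 0.3392 kJ/s.
Since 0.3392 < R, time spent handling large mussels is better spent searching.

No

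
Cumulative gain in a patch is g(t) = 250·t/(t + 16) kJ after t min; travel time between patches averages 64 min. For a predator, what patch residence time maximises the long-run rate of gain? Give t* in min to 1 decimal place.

32.0 min

Optimal t* satisfies g'(t*) = g(t*)/(T + t*).
g'(t) = 250·16/(t + 16)². Setting 250·16/(t+16)² = 250t/[(t+16)(64+t)] gives 16(64+t) = t(t+16), so t² = 16×64 = 1024.
t* = √1024 = 32 min.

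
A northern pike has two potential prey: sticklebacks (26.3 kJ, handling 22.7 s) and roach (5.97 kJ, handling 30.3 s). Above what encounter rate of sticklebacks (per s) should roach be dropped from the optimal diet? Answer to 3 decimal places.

The zero-one rule: include roach iff E₂/h₂ > λE₁/(1+λh₁). Equality gives the switch point.
λE₁h₂ = E₂ + λE₂h₁ ⇒ λ = E₂/(E₁h₂ − E₂h₁) = 5.97/(796.9 − 135.5) = 0.009027 per s.

0.009 per s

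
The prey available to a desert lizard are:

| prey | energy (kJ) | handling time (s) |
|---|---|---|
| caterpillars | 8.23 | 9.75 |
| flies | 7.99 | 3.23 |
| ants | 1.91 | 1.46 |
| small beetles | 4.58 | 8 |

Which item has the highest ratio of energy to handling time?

flies

In descending order of E/h:
flies: 7.99/3.23 = 2.47 kJ/s
ants: 1.91/1.46 = 1.31 kJ/s
caterpillars: 8.23/9.75 = 0.844 kJ/s
small beetles: 4.58/8 = 0.573 kJ/s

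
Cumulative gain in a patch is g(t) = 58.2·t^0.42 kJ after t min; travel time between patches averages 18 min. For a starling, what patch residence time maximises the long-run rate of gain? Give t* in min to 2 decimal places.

Optimal t* satisfies g'(t*) = g(t*)/(T + t*).
g'(t) = 0.42·58.2·t^-0.58. Setting 0.42·58.2·t^-0.58 = 58.2·t^0.42/(18+t) gives 0.42(18+t) = t, so 0.58·t = 0.42×18.
t* = 0.42×18/0.58 = 13.03 min.

13.03 min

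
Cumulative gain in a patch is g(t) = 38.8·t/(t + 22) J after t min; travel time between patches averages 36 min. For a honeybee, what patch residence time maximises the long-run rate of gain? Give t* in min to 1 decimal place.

28.1 min

Maximise g(t)/(T+t): set derivative to zero → g'(t)(T+t) = g(t).
g'(t) = 38.8·22/(t + 22)². Setting 38.8·22/(t+22)² = 38.8t/[(t+22)(36+t)] gives 22(36+t) = t(t+22), so t² = 22×36 = 792.
t* = √792 = 28.14 min.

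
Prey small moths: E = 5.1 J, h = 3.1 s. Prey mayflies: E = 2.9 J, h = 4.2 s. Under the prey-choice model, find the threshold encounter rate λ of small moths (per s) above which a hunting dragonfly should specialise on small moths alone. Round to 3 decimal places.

Drop mayflies once their profitability E₂/h₂ falls below the rate achievable on small moths alone: E₂/h₂ = λE₁/(1 + λh₁).
Solve for λ: λE₁h₂ = E₂(1 + λh₁) → λ(E₁h₂ − E₂h₁) = E₂ → λ = E₂/(E₁h₂ − E₂h₁).
λ = 2.9/(5.1×4.2 − 2.9×3.1) = 2.9/12.43 = 0.2333 per s.

0.233 per s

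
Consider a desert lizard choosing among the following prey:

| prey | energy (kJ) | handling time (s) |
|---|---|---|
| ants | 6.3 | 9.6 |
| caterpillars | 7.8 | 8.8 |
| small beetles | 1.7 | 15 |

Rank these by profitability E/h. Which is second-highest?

ants

Profitability E/h (kJ/s): ants = 6.3/9.6 = 0.656, caterpillars = 7.8/8.8 = 0.886, small beetles = 1.7/15 = 0.113.
Ranked: caterpillars > ants > small beetles.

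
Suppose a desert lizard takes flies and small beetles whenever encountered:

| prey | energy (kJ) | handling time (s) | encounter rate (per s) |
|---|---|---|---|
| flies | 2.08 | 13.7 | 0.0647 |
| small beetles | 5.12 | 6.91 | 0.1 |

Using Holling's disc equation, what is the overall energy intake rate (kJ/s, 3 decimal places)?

0.251 kJ/s

R = Σλ_iE_i / (1 + Σλ_ih_i)
Numerator: 0.0647×2.08 + 0.1×5.12 = 0.6466
Denominator: 1 + 0.0647×13.7 + 0.1×6.91 = 2.577
R = 0.6466/2.577 = 0.2509 kJ/s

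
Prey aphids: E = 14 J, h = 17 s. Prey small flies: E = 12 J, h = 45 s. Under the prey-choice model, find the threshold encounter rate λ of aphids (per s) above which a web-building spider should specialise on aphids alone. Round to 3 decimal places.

At the threshold, the rate on aphids alone equals the profitability of small flies: λ·14/(1 + λ·17) = 12/45 = 0.2667.
Rearranging, λ(14 − 0.2667×17) = 0.2667, so λ = 0.2667/9.467 = 0.02817 per s.

0.028 per s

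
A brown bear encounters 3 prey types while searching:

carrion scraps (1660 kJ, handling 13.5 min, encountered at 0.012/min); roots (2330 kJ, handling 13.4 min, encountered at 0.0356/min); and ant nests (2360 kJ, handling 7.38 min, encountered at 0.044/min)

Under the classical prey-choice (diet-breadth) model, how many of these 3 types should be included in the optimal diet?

3

Profitabilities (E/h, kJ/min): ant nests 320, roots 174, carrion scraps 123. Add prey in this order while the next type's profitability exceeds the intake rate on those already taken.
Rate on top 1: 78.39. roots: 174 > 78.39 → include.
Rate on top 2: 103.7. carrion scraps: 123 > 103.7 → include.
Optimal diet: ant nests, roots, carrion scraps — 3 of 3 types.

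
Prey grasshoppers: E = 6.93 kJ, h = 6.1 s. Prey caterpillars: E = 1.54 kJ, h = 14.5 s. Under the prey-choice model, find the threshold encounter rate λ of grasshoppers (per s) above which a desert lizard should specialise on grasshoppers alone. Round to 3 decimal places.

0.017 per s

The zero-one rule: include caterpillars iff E₂/h₂ > λE₁/(1+λh₁). Equality gives the switch point.
λE₁h₂ = E₂ + λE₂h₁ ⇒ λ = E₂/(E₁h₂ − E₂h₁) = 1.54/(100.5 − 9.394) = 0.01691 per s.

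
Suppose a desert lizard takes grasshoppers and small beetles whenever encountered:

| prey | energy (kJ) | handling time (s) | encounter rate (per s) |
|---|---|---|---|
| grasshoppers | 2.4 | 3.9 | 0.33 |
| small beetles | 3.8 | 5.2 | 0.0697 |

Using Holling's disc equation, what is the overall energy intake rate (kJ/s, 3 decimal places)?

0.399 kJ/s

R = Σλ_iE_i / (1 + Σλ_ih_i)
Numerator: 0.33×2.4 + 0.0697×3.8 = 1.057
Denominator: 1 + 0.33×3.9 + 0.0697×5.2 = 2.649
R = 1.057/2.649 = 0.3989 kJ/s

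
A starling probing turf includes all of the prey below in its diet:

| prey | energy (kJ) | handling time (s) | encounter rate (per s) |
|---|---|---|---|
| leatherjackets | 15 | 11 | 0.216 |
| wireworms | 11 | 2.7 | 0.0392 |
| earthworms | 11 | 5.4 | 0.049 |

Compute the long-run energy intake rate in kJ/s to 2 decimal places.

R = Σλ_iE_i / (1 + Σλ_ih_i)
Numerator: 0.216×15 + 0.0392×11 + 0.049×11 = 4.21
Denominator: 1 + 0.216×11 + 0.0392×2.7 + 0.049×5.4 = 3.746
R = 4.21/3.746 = 1.124 kJ/s

1.12 kJ/s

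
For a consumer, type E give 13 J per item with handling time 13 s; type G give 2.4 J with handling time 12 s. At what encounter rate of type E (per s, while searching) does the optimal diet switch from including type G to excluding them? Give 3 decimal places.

0.019 per s

At the threshold, the rate on type E alone equals the profitability of type G: λ·13/(1 + λ·13) = 2.4/12 = 0.2.
Rearranging, λ(13 − 0.2×13) = 0.2, so λ = 0.2/10.4 = 0.01923 per s.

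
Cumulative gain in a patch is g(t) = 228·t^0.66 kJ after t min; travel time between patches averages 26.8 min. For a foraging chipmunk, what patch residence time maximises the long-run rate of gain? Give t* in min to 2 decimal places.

By the marginal value theorem, leave when the instantaneous gain rate g'(t) equals the habitat-wide average g(t)/(T + t).
g'(t) = 0.66·228·t^-0.34. Setting 0.66·228·t^-0.34 = 228·t^0.66/(26.8+t) gives 0.66(26.8+t) = t, so 0.34·t = 0.66×26.8.
t* = 0.66×26.8/0.34 = 52.02 min.

52.02 min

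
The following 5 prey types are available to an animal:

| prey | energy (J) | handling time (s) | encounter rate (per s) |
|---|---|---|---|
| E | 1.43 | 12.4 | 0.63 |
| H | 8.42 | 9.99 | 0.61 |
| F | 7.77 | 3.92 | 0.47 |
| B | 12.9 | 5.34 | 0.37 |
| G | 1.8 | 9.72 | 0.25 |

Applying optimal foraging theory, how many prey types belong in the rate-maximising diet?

2

Profitabilities (E/h, J/s): B 2.42, F 1.98, H 0.843, G 0.185, E 0.115. Add prey in this order while the next type's profitability exceeds the intake rate on those already taken.
Rate on top 1: 1.604. F: 1.98 > 1.604 → include.
Rate on top 2: 1.749. H: 0.843 < 1.749 → exclude; stop.
Optimal diet: B, F — 2 of 5 types.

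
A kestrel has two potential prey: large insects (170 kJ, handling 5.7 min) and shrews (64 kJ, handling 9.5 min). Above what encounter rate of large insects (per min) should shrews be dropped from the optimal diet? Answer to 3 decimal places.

The zero-one rule: include shrews iff E₂/h₂ > λE₁/(1+λh₁). Equality gives the switch point.
λE₁h₂ = E₂ + λE₂h₁ ⇒ λ = E₂/(E₁h₂ − E₂h₁) = 64/(1615 − 364.8) = 0.05119 per min.

0.051 per min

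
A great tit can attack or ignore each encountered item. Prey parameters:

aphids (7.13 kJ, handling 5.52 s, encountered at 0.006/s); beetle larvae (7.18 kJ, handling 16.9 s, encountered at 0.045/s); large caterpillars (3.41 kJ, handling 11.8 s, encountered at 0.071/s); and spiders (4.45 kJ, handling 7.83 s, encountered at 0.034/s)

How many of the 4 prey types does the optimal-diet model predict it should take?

E/h in descending order: aphids 1.29, spiders 0.568, beetle larvae 0.425, large caterpillars 0.289 kJ/s. The optimal diet is the largest prefix of this list for which every included type satisfies E_i/h_i > R on the types above it.
Rate on top 1: 0.04141. spiders: 0.568 > 0.04141 → include.
Rate on top 2: 0.1494. beetle larvae: 0.425 > 0.1494 → include.
Rate on top 3: 0.2511. large caterpillars: 0.289 > 0.2511 → include.
Optimal diet: aphids, spiders, beetle larvae, large caterpillars — 4 of 4 types.

4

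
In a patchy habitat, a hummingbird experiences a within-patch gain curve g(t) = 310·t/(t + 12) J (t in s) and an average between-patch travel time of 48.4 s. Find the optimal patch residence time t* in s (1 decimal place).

24.1 s

By the marginal value theorem, leave when the instantaneous gain rate g'(t) equals the habitat-wide average g(t)/(T + t).
g'(t) = 310·12/(t + 12)². Setting 310·12/(t+12)² = 310t/[(t+12)(48.4+t)] gives 12(48.4+t) = t(t+12), so t² = 12×48.4 = 580.8.
t* = √580.8 = 24.1 s.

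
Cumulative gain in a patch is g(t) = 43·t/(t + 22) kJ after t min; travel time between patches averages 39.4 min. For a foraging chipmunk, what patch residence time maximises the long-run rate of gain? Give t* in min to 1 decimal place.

By the marginal value theorem, leave when the instantaneous gain rate g'(t) equals the habitat-wide average g(t)/(T + t).
g'(t) = 43·22/(t + 22)². Setting 43·22/(t+22)² = 43t/[(t+22)(39.4+t)] gives 22(39.4+t) = t(t+22), so t² = 22×39.4 = 866.8.
t* = √866.8 = 29.44 min.

29.4 min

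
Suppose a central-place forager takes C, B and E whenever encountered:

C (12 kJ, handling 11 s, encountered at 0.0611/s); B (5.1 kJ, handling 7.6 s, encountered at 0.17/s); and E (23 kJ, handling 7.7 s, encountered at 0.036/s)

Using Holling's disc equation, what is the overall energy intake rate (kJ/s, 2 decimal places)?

0.75 kJ/s

Energy encountered per unit search time: 0.0611×12 + 0.17×5.1 + 0.036×23 = 2.428 kJ/s.
Handling time per unit search time: 0.0611×11 + 0.17×7.6 + 0.036×7.7 = 2.241.
Rate = 2.428/(1 + 2.241) = 0.7491 kJ/s.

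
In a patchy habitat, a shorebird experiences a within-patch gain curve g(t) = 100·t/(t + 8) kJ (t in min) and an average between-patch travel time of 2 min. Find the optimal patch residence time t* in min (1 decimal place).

4.0 min

By the marginal value theorem, leave when the instantaneous gain rate g'(t) equals the habitat-wide average g(t)/(T + t).
g'(t) = 100·8/(t + 8)². Setting 100·8/(t+8)² = 100t/[(t+8)(2+t)] gives 8(2+t) = t(t+8), so t² = 8×2 = 16.
t* = √16 = 4 min.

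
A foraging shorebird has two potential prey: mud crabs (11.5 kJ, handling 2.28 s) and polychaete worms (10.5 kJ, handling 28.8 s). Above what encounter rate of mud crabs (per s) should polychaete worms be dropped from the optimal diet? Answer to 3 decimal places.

Drop polychaete worms once their profitability E₂/h₂ falls below the rate achievable on mud crabs alone: E₂/h₂ = λE₁/(1 + λh₁).
Solve for λ: λE₁h₂ = E₂(1 + λh₁) → λ(E₁h₂ − E₂h₁) = E₂ → λ = E₂/(E₁h₂ − E₂h₁).
λ = 10.5/(11.5×28.8 − 10.5×2.28) = 10.5/307.3 = 0.03417 per s.

0.034 per s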